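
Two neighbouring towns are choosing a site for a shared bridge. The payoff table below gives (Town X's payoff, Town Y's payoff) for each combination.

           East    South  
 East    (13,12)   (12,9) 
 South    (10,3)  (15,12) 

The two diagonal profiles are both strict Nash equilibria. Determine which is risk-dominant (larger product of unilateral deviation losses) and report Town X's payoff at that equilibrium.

At both East: Town X loses 13 − 10 = 3 by deviating; Town Y loses 12 − 9 = 3. Product = 3·3 = 9.
At both South: Town X loses 15 − 12 = 3 by deviating; Town Y loses 12 − 3 = 9. Product = 3·9 = 27.
27 > 9, so both South is risk-dominant. Town X's payoff there is 15.

15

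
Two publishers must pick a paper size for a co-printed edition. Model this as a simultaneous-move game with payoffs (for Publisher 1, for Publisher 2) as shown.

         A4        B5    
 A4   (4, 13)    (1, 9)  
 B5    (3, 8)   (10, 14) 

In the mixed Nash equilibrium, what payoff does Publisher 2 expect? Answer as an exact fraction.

Publisher 1 mixes with probability p on A4, chosen so Publisher 2 is indifferent: 13p + 8(1−p) = 9p + 14(1−p) gives p = 3/5.
Publisher 2's expected payoff is 13·3/5 + 8·2/5 = 11.

11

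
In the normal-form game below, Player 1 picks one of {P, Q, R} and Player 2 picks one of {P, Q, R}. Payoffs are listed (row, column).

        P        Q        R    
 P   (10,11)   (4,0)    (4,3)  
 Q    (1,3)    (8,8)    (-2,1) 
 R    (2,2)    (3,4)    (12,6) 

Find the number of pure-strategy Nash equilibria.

Both P: Player 1 gets 10 (best alternative 2); Player 2 gets 11 (best alternative 3). Neither deviates — NE.
Both Q: Player 1 gets 8 (best alternative 4); Player 2 gets 8 (best alternative 3). Neither deviates — NE.
Both R: Player 1 gets 12 (best alternative 4); Player 2 gets 6 (best alternative 4). Neither deviates — NE.
(Q, P) is not a NE: Player 1 would switch to P (10 > 1).
No other cell survives both best-response checks, so there are 3 pure NE.

3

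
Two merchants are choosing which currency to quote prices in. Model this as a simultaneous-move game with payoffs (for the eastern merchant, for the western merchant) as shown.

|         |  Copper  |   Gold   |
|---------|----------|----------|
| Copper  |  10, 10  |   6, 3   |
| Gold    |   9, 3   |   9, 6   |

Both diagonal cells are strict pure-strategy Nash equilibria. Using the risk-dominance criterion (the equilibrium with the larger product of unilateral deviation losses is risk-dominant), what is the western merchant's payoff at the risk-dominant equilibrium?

6

At both Copper: the eastern merchant loses 10 − 9 = 1 by deviating; the western merchant loses 10 − 3 = 7. Product = 1·7 = 7.
At both Gold: the eastern merchant loses 9 − 6 = 3 by deviating; the western merchant loses 6 − 3 = 3. Product = 3·3 = 9.
9 > 7, so both Gold is risk-dominant. The western merchant's payoff there is 6.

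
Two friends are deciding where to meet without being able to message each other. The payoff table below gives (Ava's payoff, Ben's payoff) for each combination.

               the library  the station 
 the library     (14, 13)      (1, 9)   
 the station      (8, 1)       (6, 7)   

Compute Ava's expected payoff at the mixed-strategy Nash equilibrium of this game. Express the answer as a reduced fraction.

Ben mixes with probability q on the library, chosen so Ava is indifferent: 14q + 1(1−q) = 8q + 6(1−q) gives q = 5/11.
Ava's expected payoff (from either row, since indifferent) is 14·5/11 + 1·6/11 = 76/11.

76/11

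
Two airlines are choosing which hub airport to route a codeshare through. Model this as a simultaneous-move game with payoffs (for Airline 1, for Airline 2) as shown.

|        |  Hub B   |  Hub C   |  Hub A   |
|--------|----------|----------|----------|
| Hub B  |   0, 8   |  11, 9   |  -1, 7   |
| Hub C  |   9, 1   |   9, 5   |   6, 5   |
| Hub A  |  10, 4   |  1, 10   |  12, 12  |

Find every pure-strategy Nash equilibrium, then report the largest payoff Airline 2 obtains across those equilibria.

12

(Hub B, Hub C) is a pure NE (Airline 1: 11 ≥ 9; Airline 2: 9 ≥ 8). Airline 2 gets 9.
Both Hub A is a pure NE (Airline 1: 12 ≥ 6; Airline 2: 12 ≥ 10). Airline 2 gets 12.
Every other cell has a profitable deviation for at least one player. Highest of {9, 12} is 12.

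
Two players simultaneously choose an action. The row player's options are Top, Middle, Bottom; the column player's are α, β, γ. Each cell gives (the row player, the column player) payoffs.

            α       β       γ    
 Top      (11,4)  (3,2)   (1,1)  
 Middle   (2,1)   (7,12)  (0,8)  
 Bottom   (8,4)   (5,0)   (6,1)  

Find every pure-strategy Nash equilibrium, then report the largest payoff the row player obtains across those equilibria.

11

(Top, α) is a pure NE (the row player: 11 ≥ 8; the column player: 4 ≥ 2). The row player gets 11.
(Middle, β) is a pure NE (the row player: 7 ≥ 5; the column player: 12 ≥ 8). The row player gets 7.
Every other cell has a profitable deviation for at least one player. Highest of {11, 7} is 11.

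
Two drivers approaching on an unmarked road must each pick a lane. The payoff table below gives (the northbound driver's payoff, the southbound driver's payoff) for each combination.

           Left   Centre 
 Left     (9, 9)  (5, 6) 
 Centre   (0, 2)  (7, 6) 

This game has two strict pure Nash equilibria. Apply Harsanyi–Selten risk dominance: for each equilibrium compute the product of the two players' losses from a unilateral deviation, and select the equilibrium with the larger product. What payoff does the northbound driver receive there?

At both Left: the northbound driver loses 9 − 0 = 9 by deviating; the southbound driver loses 9 − 6 = 3. Product = 9·3 = 27.
At both Centre: the northbound driver loses 7 − 5 = 2 by deviating; the southbound driver loses 6 − 2 = 4. Product = 2·4 = 8.
27 > 8, so both Left is risk-dominant. The northbound driver's payoff there is 9.

9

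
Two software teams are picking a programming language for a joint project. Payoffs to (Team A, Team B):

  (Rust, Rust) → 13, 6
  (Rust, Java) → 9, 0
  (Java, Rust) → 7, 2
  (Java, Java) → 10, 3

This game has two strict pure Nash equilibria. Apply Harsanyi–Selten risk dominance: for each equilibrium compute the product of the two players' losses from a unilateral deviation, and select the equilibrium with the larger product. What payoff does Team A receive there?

13

At both Rust: Team A loses 13 − 7 = 6 by deviating; Team B loses 6 − 0 = 6. Product = 6·6 = 36.
At both Java: Team A loses 10 − 9 = 1 by deviating; Team B loses 3 − 2 = 1. Product = 1·1 = 1.
36 > 1, so both Rust is risk-dominant. Team A's payoff there is 13.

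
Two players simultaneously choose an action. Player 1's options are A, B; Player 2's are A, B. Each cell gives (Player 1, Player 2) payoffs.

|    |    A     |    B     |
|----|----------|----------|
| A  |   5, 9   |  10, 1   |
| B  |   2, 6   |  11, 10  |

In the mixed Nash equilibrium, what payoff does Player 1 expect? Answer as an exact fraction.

35/4

Player 2 mixes with probability q on A, chosen so Player 1 is indifferent: 5q + 10(1−q) = 2q + 11(1−q) gives q = 1/4.
Player 1's expected payoff (from either row, since indifferent) is 5·1/4 + 10·3/4 = 35/4.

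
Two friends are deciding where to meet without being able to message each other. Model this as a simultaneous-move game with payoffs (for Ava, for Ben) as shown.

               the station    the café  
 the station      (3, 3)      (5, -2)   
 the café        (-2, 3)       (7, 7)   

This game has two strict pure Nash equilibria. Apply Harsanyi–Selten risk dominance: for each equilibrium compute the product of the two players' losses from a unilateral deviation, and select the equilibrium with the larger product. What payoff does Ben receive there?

At both the station: Ava loses 3 − (-2) = 5 by deviating; Ben loses 3 − (-2) = 5. Product = 5·5 = 25.
At both the café: Ava loses 7 − 5 = 2 by deviating; Ben loses 7 − 3 = 4. Product = 2·4 = 8.
25 > 8, so both the station is risk-dominant. Ben's payoff there is 3.

3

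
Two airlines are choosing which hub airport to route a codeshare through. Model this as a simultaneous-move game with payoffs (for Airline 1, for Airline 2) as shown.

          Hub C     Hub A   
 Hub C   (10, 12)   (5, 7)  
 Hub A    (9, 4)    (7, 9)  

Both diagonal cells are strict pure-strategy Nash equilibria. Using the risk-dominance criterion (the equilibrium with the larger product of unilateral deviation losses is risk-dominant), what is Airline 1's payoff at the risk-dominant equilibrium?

At both Hub C: Airline 1 loses 10 − 9 = 1 by deviating; Airline 2 loses 12 − 7 = 5. Product = 1·5 = 5.
At both Hub A: Airline 1 loses 7 − 5 = 2 by deviating; Airline 2 loses 9 − 4 = 5. Product = 2·5 = 10.
10 > 5, so both Hub A is risk-dominant. Airline 1's payoff there is 7.

7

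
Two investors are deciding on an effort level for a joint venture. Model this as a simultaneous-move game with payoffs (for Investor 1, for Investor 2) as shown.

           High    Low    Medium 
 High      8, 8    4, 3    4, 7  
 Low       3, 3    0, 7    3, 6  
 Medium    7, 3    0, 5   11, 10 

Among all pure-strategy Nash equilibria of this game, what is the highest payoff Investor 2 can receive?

Both High is a pure NE (Investor 1: 8 ≥ 7; Investor 2: 8 ≥ 7). Investor 2 gets 8.
Both Medium is a pure NE (Investor 1: 11 ≥ 4; Investor 2: 10 ≥ 5). Investor 2 gets 10.
Every other cell has a profitable deviation for at least one player. Highest of {8, 10} is 10.

10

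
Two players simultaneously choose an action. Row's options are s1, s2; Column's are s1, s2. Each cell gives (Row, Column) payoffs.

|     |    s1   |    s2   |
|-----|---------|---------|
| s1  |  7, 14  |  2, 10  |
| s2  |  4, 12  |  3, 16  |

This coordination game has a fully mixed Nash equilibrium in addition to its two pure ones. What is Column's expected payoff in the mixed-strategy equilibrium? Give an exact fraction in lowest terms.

13

Row mixes with probability p on s1, chosen so Column is indifferent: 14p + 12(1−p) = 10p + 16(1−p) gives p = 1/2.
Column's expected payoff is 14·1/2 + 12·1/2 = 13.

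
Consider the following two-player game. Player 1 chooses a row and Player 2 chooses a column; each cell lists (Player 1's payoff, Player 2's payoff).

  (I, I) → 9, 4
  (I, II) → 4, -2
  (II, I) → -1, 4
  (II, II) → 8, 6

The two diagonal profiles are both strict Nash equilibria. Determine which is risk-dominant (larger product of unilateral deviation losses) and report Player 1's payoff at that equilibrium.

At both I: Player 1 loses 9 − (-1) = 10 by deviating; Player 2 loses 4 − (-2) = 6. Product = 10·6 = 60.
At both II: Player 1 loses 8 − 4 = 4 by deviating; Player 2 loses 6 − 4 = 2. Product = 4·2 = 8.
60 > 8, so both I is risk-dominant. Player 1's payoff there is 9.

9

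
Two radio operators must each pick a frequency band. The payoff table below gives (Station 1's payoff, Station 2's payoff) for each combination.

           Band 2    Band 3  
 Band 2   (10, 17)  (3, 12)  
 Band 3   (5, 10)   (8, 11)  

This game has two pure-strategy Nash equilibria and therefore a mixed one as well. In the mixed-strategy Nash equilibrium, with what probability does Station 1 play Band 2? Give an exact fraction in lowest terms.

1/6

Station 1's mix p on Band 2 must make Station 2 indifferent between Band 2 and Band 3.
Station 2's payoff from Band 2: 17p + 10(1−p). From Band 3: 12p + 11(1−p).
Set equal: 5p = 1(1−p) → p = 1/6.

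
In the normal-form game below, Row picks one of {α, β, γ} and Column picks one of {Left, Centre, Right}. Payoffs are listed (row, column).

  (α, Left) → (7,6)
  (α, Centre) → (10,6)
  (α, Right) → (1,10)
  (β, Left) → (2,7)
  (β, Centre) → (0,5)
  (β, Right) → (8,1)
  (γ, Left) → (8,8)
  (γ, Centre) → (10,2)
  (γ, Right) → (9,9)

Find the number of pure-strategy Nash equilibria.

(γ, Right): Row gets 9 (best alternative 8); Column gets 9 (best alternative 8). Neither deviates — NE.
(α, Left) is not a NE: Row would switch to γ (8 > 7).
No other cell survives both best-response checks, so there is 1 pure NE.

1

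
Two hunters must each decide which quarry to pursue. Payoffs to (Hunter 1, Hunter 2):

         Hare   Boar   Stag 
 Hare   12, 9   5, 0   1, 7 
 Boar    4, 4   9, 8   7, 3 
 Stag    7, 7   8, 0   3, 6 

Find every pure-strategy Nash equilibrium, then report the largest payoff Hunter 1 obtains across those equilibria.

Both Hare is a pure NE (Hunter 1: 12 ≥ 7; Hunter 2: 9 ≥ 7). Hunter 1 gets 12.
Both Boar is a pure NE (Hunter 1: 9 ≥ 8; Hunter 2: 8 ≥ 4). Hunter 1 gets 9.
Every other cell has a profitable deviation for at least one player. Highest of {12, 9} is 12.

12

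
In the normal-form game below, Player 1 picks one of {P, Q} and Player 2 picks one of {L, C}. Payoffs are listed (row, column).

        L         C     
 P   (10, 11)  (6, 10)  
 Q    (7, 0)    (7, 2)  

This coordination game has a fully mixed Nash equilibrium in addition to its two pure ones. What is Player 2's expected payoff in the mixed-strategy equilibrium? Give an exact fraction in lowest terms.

Player 1 mixes with probability p on P, chosen so Player 2 is indifferent: 11p + 0(1−p) = 10p + 2(1−p) gives p = 2/3.
Player 2's expected payoff is 11·2/3 + 0·1/3 = 22/3.

22/3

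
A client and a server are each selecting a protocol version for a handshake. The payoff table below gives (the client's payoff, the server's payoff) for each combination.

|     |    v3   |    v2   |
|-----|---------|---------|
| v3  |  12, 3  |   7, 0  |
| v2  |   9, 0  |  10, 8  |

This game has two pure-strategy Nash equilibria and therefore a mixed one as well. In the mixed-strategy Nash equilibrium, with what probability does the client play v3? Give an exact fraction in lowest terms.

8/11

The client's mix p on v3 must make the server indifferent between v3 and v2.
The server's payoff from v3: 3p + 0(1−p). From v2: 0p + 8(1−p).
Set equal: 3p = 8(1−p) → p = 8/11.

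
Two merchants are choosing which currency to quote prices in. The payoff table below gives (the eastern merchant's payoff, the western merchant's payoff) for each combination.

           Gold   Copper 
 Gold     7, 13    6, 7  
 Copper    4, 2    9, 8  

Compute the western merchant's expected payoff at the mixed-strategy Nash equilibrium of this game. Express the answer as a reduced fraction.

15/2

The eastern merchant mixes with probability p on Gold, chosen so the western merchant is indifferent: 13p + 2(1−p) = 7p + 8(1−p) gives p = 1/2.
The western merchant's expected payoff is 13·1/2 + 2·1/2 = 15/2.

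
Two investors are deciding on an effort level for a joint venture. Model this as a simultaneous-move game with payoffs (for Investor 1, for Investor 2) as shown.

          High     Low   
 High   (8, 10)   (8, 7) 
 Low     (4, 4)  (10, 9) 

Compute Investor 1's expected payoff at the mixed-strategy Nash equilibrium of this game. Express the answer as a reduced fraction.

8

Investor 2 mixes with probability q on High, chosen so Investor 1 is indifferent: 8q + 8(1−q) = 4q + 10(1−q) gives q = 1/3.
Investor 1's expected payoff (from either row, since indifferent) is 8·1/3 + 8·2/3 = 8.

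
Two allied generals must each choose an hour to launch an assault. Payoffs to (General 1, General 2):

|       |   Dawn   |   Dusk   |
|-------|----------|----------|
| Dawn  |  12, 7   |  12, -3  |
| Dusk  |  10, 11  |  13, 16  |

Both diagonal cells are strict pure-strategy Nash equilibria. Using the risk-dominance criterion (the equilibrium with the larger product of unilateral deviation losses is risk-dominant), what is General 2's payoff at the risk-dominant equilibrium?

7

At both Dawn: General 1 loses 12 − 10 = 2 by deviating; General 2 loses 7 − (-3) = 10. Product = 2·10 = 20.
At both Dusk: General 1 loses 13 − 12 = 1 by deviating; General 2 loses 16 − 11 = 5. Product = 1·5 = 5.
20 > 5, so both Dawn is risk-dominant. General 2's payoff there is 7.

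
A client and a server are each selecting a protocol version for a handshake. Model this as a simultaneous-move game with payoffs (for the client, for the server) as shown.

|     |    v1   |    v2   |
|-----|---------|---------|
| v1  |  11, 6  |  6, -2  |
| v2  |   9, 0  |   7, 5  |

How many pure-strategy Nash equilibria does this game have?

Both v1: the client gets 11 (best alternative 9); the server gets 6 (best alternative -2). Neither deviates — NE.
Both v2: the client gets 7 (best alternative 6); the server gets 5 (best alternative 0). Neither deviates — NE.
(v2, v1) is not a NE: the client would switch to v1 (11 > 9).
No other cell survives both best-response checks, so there are 2 pure NE.

2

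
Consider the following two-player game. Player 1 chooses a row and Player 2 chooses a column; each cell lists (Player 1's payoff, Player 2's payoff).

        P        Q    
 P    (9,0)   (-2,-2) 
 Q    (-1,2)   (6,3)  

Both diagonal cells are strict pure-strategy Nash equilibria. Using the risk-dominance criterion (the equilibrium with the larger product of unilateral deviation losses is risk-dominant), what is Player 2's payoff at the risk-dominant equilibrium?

0

At both P: Player 1 loses 9 − (-1) = 10 by deviating; Player 2 loses 0 − (-2) = 2. Product = 10·2 = 20.
At both Q: Player 1 loses 6 − (-2) = 8 by deviating; Player 2 loses 3 − 2 = 1. Product = 8·1 = 8.
20 > 8, so both P is risk-dominant. Player 2's payoff there is 0.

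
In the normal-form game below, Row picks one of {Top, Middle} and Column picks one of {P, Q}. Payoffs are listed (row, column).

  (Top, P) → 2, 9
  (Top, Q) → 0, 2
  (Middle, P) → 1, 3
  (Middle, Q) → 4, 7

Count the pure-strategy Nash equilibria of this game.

2

(Top, P): Row gets 2 (best alternative 1); Column gets 9 (best alternative 2). Neither deviates — NE.
(Middle, Q): Row gets 4 (best alternative 0); Column gets 7 (best alternative 3). Neither deviates — NE.
(Top, Q) is not a NE: Row would switch to Middle (4 > 0).
No other cell survives both best-response checks, so there are 2 pure NE.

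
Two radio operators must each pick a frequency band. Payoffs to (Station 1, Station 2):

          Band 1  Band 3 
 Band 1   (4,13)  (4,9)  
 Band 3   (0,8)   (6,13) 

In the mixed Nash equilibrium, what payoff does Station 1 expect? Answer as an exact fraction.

4

Station 2 mixes with probability q on Band 1, chosen so Station 1 is indifferent: 4q + 4(1−q) = 0q + 6(1−q) gives q = 1/3.
Station 1's expected payoff (from either row, since indifferent) is 4·1/3 + 4·2/3 = 4.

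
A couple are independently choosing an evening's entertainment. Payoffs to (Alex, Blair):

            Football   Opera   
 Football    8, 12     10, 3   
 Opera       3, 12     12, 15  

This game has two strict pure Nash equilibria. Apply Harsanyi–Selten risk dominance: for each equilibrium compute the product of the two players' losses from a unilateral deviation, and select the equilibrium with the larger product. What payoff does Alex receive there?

8

At both Football: Alex loses 8 − 3 = 5 by deviating; Blair loses 12 − 3 = 9. Product = 5·9 = 45.
At both Opera: Alex loses 12 − 10 = 2 by deviating; Blair loses 15 − 12 = 3. Product = 2·3 = 6.
45 > 6, so both Football is risk-dominant. Alex's payoff there is 8.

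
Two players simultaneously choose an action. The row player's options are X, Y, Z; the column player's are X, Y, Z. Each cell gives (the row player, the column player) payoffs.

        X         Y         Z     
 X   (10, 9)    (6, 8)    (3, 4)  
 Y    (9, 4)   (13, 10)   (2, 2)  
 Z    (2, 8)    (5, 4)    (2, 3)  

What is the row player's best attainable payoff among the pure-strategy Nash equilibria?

13

Both X is a pure NE (the row player: 10 ≥ 9; the column player: 9 ≥ 8). The row player gets 10.
Both Y is a pure NE (the row player: 13 ≥ 6; the column player: 10 ≥ 4). The row player gets 13.
Every other cell has a profitable deviation for at least one player. Highest of {10, 13} is 13.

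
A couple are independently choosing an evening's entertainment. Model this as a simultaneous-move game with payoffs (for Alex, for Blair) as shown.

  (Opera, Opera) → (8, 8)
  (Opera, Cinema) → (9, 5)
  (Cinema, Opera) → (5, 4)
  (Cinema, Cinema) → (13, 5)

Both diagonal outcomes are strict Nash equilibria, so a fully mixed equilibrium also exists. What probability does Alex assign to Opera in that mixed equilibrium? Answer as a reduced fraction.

1/4

Alex's mix p on Opera must make Blair indifferent between Opera and Cinema.
Blair's payoff from Opera: 8p + 4(1−p). From Cinema: 5p + 5(1−p).
Set equal: 3p = 1(1−p) → p = 1/4.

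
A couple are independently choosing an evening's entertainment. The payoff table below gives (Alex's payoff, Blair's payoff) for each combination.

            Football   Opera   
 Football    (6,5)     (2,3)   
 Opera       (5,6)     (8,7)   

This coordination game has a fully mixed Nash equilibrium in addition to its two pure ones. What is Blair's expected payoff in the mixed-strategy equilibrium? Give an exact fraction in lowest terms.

17/3

Alex mixes with probability p on Football, chosen so Blair is indifferent: 5p + 6(1−p) = 3p + 7(1−p) gives p = 1/3.
Blair's expected payoff is 5·1/3 + 6·2/3 = 17/3.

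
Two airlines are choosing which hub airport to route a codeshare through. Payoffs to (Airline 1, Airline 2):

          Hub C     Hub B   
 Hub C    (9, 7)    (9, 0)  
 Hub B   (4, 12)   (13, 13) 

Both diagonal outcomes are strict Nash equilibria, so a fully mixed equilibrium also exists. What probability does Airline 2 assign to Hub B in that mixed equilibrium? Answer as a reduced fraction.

5/9

Airline 2's mix q on Hub C must make Airline 1 indifferent between Hub C and Hub B.
Airline 1's payoff from Hub C: 9q + 9(1−q). From Hub B: 4q + 13(1−q).
Set equal: 5q = 4(1−q) → q = 4/9.
Probability on Hub B is 1 − 4/9 = 5/9.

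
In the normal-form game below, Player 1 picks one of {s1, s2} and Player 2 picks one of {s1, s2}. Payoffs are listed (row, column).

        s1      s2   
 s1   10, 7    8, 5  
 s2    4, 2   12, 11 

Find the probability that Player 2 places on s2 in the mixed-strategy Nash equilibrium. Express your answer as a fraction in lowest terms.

Player 2's mix q on s1 must make Player 1 indifferent between s1 and s2.
Player 1's payoff from s1: 10q + 8(1−q). From s2: 4q + 12(1−q).
Set equal: 6q = 4(1−q) → q = 4/10 = 2/5.
Probability on s2 is 1 − 2/5 = 3/5.

3/5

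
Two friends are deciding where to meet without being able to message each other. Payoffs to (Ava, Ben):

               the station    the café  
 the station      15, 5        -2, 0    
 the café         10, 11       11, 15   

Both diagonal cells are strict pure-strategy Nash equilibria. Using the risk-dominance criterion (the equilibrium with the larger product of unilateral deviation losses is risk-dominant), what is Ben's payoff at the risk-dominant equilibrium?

At both the station: Ava loses 15 − 10 = 5 by deviating; Ben loses 5 − 0 = 5. Product = 5·5 = 25.
At both the café: Ava loses 11 − (-2) = 13 by deviating; Ben loses 15 − 11 = 4. Product = 13·4 = 52.
52 > 25, so both the café is risk-dominant. Ben's payoff there is 15.

15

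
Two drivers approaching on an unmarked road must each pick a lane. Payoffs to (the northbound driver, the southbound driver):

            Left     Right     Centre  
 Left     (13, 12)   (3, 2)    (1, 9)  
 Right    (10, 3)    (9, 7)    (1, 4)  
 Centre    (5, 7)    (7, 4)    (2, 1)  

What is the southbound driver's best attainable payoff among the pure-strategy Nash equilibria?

Both Left is a pure NE (the northbound driver: 13 ≥ 10; the southbound driver: 12 ≥ 9). The southbound driver gets 12.
Both Right is a pure NE (the northbound driver: 9 ≥ 7; the southbound driver: 7 ≥ 4). The southbound driver gets 7.
Every other cell has a profitable deviation for at least one player. Highest of {12, 7} is 12.

12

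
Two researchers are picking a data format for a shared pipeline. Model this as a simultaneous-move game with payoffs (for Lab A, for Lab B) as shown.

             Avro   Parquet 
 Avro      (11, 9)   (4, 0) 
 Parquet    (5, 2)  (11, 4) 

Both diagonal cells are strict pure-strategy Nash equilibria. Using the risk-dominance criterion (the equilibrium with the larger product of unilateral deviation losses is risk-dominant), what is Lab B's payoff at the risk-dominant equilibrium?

9

At both Avro: Lab A loses 11 − 5 = 6 by deviating; Lab B loses 9 − 0 = 9. Product = 6·9 = 54.
At both Parquet: Lab A loses 11 − 4 = 7 by deviating; Lab B loses 4 − 2 = 2. Product = 7·2 = 14.
54 > 14, so both Avro is risk-dominant. Lab B's payoff there is 9.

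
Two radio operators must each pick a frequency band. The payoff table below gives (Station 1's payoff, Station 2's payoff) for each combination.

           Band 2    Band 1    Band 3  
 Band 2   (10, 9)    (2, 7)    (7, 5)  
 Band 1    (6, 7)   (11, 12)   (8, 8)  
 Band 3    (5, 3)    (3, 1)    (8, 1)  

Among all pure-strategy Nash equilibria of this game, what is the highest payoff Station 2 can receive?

12

Both Band 2 is a pure NE (Station 1: 10 ≥ 6; Station 2: 9 ≥ 7). Station 2 gets 9.
Both Band 1 is a pure NE (Station 1: 11 ≥ 3; Station 2: 12 ≥ 8). Station 2 gets 12.
Every other cell has a profitable deviation for at least one player. Highest of {9, 12} is 12.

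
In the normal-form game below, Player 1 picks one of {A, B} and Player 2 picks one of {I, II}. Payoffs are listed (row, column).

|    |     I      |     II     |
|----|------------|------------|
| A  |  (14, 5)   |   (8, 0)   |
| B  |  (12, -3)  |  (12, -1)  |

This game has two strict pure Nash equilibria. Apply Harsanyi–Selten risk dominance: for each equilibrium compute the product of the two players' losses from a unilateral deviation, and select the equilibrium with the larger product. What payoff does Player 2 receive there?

5

At (A, I): Player 1 loses 14 − 12 = 2 by deviating; Player 2 loses 5 − 0 = 5. Product = 2·5 = 10.
At (B, II): Player 1 loses 12 − 8 = 4 by deviating; Player 2 loses -1 − (-3) = 2. Product = 4·2 = 8.
10 > 8, so (A, I) is risk-dominant. Player 2's payoff there is 5.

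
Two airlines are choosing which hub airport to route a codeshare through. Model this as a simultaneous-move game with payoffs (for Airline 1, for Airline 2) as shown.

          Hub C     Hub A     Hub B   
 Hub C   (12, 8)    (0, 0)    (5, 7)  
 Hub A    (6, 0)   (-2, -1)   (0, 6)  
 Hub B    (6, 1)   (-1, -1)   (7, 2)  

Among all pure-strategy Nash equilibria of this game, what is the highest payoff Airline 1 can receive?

Both Hub C is a pure NE (Airline 1: 12 ≥ 6; Airline 2: 8 ≥ 7). Airline 1 gets 12.
Both Hub B is a pure NE (Airline 1: 7 ≥ 5; Airline 2: 2 ≥ 1). Airline 1 gets 7.
Every other cell has a profitable deviation for at least one player. Highest of {12, 7} is 12.

12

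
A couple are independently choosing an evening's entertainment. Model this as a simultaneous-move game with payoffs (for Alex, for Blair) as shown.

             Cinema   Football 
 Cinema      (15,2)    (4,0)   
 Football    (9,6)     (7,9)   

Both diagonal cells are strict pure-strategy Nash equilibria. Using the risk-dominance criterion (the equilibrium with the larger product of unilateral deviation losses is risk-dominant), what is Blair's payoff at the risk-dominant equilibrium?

2

At both Cinema: Alex loses 15 − 9 = 6 by deviating; Blair loses 2 − 0 = 2. Product = 6·2 = 12.
At both Football: Alex loses 7 − 4 = 3 by deviating; Blair loses 9 − 6 = 3. Product = 3·3 = 9.
12 > 9, so both Cinema is risk-dominant. Blair's payoff there is 2.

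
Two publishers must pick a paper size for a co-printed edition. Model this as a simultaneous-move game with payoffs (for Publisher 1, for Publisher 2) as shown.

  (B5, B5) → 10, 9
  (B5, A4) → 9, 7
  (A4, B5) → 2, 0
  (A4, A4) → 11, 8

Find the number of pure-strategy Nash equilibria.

Both B5: Publisher 1 gets 10 (best alternative 2); Publisher 2 gets 9 (best alternative 7). Neither deviates — NE.
Both A4: Publisher 1 gets 11 (best alternative 9); Publisher 2 gets 8 (best alternative 0). Neither deviates — NE.
(B5, A4) is not a NE: Publisher 1 would switch to A4 (11 > 9).
No other cell survives both best-response checks, so there are 2 pure NE.

2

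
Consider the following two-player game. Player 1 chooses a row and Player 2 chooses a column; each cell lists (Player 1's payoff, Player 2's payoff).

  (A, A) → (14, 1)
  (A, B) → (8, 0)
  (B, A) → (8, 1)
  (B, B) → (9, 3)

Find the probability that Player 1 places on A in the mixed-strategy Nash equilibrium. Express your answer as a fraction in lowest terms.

2/3

Player 1's mix p on A must make Player 2 indifferent between A and B.
Player 2's payoff from A: 1p + 1(1−p). From B: 0p + 3(1−p).
Set equal: 1p = 2(1−p) → p = 2/3.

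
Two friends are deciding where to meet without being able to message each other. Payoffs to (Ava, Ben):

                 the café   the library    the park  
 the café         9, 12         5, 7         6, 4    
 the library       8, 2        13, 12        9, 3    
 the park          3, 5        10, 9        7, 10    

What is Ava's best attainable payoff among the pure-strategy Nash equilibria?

13

Both the café is a pure NE (Ava: 9 ≥ 8; Ben: 12 ≥ 7). Ava gets 9.
Both the library is a pure NE (Ava: 13 ≥ 10; Ben: 12 ≥ 3). Ava gets 13.
Every other cell has a profitable deviation for at least one player. Highest of {9, 13} is 13.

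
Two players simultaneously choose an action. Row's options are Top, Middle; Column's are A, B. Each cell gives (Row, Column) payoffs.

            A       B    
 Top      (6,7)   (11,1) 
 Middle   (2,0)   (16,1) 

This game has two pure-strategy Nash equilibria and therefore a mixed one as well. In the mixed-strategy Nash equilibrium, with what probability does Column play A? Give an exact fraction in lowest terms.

5/9

Column's mix q on A must make Row indifferent between Top and Middle.
Row's payoff from Top: 6q + 11(1−q). From Middle: 2q + 16(1−q).
Set equal: 4q = 5(1−q) → q = 5/9.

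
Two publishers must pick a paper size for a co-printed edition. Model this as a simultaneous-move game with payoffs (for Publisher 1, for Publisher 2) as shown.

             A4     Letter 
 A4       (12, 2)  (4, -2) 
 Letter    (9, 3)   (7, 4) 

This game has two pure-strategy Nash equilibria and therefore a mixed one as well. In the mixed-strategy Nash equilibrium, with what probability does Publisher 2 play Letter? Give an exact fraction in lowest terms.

Publisher 2's mix q on A4 must make Publisher 1 indifferent between A4 and Letter.
Publisher 1's payoff from A4: 12q + 4(1−q). From Letter: 9q + 7(1−q).
Set equal: 3q = 3(1−q) → q = 3/6 = 1/2.
Probability on Letter is 1 − 1/2 = 1/2.

1/2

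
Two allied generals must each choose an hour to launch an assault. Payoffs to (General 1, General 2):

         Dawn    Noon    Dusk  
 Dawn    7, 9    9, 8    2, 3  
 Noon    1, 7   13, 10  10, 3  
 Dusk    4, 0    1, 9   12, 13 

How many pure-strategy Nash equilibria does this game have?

3

Both Dawn: General 1 gets 7 (best alternative 4); General 2 gets 9 (best alternative 8). Neither deviates — NE.
Both Noon: General 1 gets 13 (best alternative 9); General 2 gets 10 (best alternative 7). Neither deviates — NE.
Both Dusk: General 1 gets 12 (best alternative 10); General 2 gets 13 (best alternative 9). Neither deviates — NE.
(Dusk, Dawn) is not a NE: General 1 would switch to Dawn (7 > 4).
No other cell survives both best-response checks, so there are 3 pure NE.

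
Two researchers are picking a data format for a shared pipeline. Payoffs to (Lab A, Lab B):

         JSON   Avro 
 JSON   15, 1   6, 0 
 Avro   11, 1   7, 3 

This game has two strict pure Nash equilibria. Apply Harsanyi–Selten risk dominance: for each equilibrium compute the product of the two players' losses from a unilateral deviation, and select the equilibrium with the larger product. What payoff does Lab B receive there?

At both JSON: Lab A loses 15 − 11 = 4 by deviating; Lab B loses 1 − 0 = 1. Product = 4·1 = 4.
At both Avro: Lab A loses 7 − 6 = 1 by deviating; Lab B loses 3 − 1 = 2. Product = 1·2 = 2.
4 > 2, so both JSON is risk-dominant. Lab B's payoff there is 1.

1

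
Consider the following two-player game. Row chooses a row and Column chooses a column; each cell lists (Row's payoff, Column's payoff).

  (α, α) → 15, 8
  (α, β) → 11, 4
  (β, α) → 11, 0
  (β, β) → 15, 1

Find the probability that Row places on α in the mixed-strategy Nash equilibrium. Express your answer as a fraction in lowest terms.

Row's mix p on α must make Column indifferent between α and β.
Column's payoff from α: 8p + 0(1−p). From β: 4p + 1(1−p).
Set equal: 4p = 1(1−p) → p = 1/5.

1/5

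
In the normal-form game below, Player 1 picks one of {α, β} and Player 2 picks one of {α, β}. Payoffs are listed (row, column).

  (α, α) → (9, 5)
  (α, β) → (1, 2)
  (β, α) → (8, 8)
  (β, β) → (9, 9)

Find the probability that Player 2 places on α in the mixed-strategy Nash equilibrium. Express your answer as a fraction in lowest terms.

8/9

Player 2's mix q on α must make Player 1 indifferent between α and β.
Player 1's payoff from α: 9q + 1(1−q). From β: 8q + 9(1−q).
Set equal: 1q = 8(1−q) → q = 8/9.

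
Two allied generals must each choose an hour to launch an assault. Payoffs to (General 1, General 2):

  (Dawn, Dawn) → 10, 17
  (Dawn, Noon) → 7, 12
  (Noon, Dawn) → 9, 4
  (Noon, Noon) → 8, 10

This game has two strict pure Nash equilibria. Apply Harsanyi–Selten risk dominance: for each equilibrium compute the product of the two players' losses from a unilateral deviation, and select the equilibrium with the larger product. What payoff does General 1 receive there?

8

At both Dawn: General 1 loses 10 − 9 = 1 by deviating; General 2 loses 17 − 12 = 5. Product = 1·5 = 5.
At both Noon: General 1 loses 8 − 7 = 1 by deviating; General 2 loses 10 − 4 = 6. Product = 1·6 = 6.
6 > 5, so both Noon is risk-dominant. General 1's payoff there is 8.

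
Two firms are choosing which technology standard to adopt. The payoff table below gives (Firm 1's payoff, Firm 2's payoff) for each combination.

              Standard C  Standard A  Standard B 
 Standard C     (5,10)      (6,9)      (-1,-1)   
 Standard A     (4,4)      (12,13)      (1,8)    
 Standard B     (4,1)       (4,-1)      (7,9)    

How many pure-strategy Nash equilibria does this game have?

Both Standard C: Firm 1 gets 5 (best alternative 4); Firm 2 gets 10 (best alternative 9). Neither deviates — NE.
Both Standard A: Firm 1 gets 12 (best alternative 6); Firm 2 gets 13 (best alternative 8). Neither deviates — NE.
Both Standard B: Firm 1 gets 7 (best alternative 1); Firm 2 gets 9 (best alternative 1). Neither deviates — NE.
(Standard C, Standard A) is not a NE: Firm 1 would switch to Standard A (12 > 6).
No other cell survives both best-response checks, so there are 3 pure NE.

3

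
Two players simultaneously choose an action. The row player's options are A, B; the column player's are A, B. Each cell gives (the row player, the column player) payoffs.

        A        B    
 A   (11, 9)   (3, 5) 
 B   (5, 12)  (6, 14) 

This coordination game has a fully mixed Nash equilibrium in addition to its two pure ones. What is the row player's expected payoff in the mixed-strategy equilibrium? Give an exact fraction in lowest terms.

17/3

The column player mixes with probability q on A, chosen so the row player is indifferent: 11q + 3(1−q) = 5q + 6(1−q) gives q = 1/3.
The row player's expected payoff (from either row, since indifferent) is 11·1/3 + 3·2/3 = 17/3.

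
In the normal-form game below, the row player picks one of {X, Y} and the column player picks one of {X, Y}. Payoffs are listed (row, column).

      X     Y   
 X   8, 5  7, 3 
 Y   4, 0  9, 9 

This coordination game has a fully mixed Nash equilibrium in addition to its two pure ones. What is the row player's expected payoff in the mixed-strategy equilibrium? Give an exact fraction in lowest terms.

22/3

The column player mixes with probability q on X, chosen so the row player is indifferent: 8q + 7(1−q) = 4q + 9(1−q) gives q = 1/3.
The row player's expected payoff (from either row, since indifferent) is 8·1/3 + 7·2/3 = 22/3.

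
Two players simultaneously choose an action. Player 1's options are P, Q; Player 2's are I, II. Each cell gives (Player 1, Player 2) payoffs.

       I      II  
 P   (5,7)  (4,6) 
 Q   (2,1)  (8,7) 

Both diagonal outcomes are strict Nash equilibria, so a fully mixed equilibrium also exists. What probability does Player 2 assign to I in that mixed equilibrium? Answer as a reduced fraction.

4/7

Player 2's mix q on I must make Player 1 indifferent between P and Q.
Player 1's payoff from P: 5q + 4(1−q). From Q: 2q + 8(1−q).
Set equal: 3q = 4(1−q) → q = 4/7.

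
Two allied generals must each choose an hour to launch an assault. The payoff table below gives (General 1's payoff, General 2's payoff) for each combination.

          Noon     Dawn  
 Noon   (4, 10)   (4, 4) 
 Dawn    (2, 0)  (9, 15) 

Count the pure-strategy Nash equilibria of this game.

Both Noon: General 1 gets 4 (best alternative 2); General 2 gets 10 (best alternative 4). Neither deviates — NE.
Both Dawn: General 1 gets 9 (best alternative 4); General 2 gets 15 (best alternative 0). Neither deviates — NE.
(Dawn, Noon) is not a NE: General 1 would switch to Noon (4 > 2).
No other cell survives both best-response checks, so there are 2 pure NE.

2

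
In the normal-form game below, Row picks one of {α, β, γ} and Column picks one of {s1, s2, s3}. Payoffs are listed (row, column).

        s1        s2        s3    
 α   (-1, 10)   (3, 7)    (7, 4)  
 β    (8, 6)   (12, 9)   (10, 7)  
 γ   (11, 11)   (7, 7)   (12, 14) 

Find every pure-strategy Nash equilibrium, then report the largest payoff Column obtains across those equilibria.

(β, s2) is a pure NE (Row: 12 ≥ 7; Column: 9 ≥ 7). Column gets 9.
(γ, s3) is a pure NE (Row: 12 ≥ 10; Column: 14 ≥ 11). Column gets 14.
Every other cell has a profitable deviation for at least one player. Highest of {9, 14} is 14.

14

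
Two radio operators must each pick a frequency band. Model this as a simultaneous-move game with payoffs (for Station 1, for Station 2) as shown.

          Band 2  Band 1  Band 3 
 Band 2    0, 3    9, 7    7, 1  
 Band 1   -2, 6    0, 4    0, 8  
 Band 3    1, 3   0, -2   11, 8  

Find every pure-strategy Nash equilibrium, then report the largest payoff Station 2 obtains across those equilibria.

(Band 2, Band 1) is a pure NE (Station 1: 9 ≥ 0; Station 2: 7 ≥ 3). Station 2 gets 7.
Both Band 3 is a pure NE (Station 1: 11 ≥ 7; Station 2: 8 ≥ 3). Station 2 gets 8.
Every other cell has a profitable deviation for at least one player. Highest of {7, 8} is 8.

8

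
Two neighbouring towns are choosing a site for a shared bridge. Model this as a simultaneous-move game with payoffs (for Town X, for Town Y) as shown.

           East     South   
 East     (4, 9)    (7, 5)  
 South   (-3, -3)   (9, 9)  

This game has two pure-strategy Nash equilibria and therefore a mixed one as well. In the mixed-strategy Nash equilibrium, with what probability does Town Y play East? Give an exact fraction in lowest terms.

Town Y's mix q on East must make Town X indifferent between East and South.
Town X's payoff from East: 4q + 7(1−q). From South: (-3)q + 9(1−q).
Set equal: 7q = 2(1−q) → q = 2/9.

2/9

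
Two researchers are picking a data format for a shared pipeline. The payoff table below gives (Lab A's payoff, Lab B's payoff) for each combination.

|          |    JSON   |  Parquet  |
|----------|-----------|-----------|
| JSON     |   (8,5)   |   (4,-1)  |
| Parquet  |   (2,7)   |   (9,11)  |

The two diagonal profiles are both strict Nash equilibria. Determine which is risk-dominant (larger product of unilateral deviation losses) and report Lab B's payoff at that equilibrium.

5

At both JSON: Lab A loses 8 − 2 = 6 by deviating; Lab B loses 5 − (-1) = 6. Product = 6·6 = 36.
At both Parquet: Lab A loses 9 − 4 = 5 by deviating; Lab B loses 11 − 7 = 4. Product = 5·4 = 20.
36 > 20, so both JSON is risk-dominant. Lab B's payoff there is 5.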